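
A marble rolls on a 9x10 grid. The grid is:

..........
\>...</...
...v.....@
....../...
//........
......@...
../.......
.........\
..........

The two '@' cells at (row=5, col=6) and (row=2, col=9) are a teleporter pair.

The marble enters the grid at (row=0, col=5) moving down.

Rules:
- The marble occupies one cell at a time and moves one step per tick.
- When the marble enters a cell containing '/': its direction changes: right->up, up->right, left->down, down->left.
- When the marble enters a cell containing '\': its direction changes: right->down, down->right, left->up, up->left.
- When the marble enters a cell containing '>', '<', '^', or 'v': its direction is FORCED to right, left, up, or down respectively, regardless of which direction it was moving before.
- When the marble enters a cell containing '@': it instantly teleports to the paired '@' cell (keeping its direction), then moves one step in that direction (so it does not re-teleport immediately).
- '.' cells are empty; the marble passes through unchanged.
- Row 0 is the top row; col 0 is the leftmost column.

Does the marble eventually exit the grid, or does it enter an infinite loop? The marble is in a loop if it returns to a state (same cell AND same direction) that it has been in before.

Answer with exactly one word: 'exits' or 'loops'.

Answer: loops

Derivation:
Step 1: enter (0,5), '.' pass, move down to (1,5)
Step 2: enter (1,5), '<' forces down->left, move left to (1,4)
Step 3: enter (1,4), '.' pass, move left to (1,3)
Step 4: enter (1,3), '.' pass, move left to (1,2)
Step 5: enter (1,2), '.' pass, move left to (1,1)
Step 6: enter (1,1), '>' forces left->right, move right to (1,2)
Step 7: enter (1,2), '.' pass, move right to (1,3)
Step 8: enter (1,3), '.' pass, move right to (1,4)
Step 9: enter (1,4), '.' pass, move right to (1,5)
Step 10: enter (1,5), '<' forces right->left, move left to (1,4)
Step 11: at (1,4) dir=left — LOOP DETECTED (seen before)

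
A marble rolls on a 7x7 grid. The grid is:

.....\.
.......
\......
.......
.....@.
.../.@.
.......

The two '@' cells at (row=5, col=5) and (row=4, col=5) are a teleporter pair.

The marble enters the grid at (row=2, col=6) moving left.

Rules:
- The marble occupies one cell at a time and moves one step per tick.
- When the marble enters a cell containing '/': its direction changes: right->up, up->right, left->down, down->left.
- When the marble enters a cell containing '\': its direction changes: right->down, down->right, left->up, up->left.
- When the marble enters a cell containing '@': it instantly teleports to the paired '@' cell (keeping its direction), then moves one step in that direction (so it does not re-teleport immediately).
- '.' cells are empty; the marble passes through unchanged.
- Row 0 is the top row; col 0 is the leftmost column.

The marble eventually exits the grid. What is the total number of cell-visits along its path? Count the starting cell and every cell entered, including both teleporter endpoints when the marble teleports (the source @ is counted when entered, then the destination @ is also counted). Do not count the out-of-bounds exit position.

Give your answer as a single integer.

Step 1: enter (2,6), '.' pass, move left to (2,5)
Step 2: enter (2,5), '.' pass, move left to (2,4)
Step 3: enter (2,4), '.' pass, move left to (2,3)
Step 4: enter (2,3), '.' pass, move left to (2,2)
Step 5: enter (2,2), '.' pass, move left to (2,1)
Step 6: enter (2,1), '.' pass, move left to (2,0)
Step 7: enter (2,0), '\' deflects left->up, move up to (1,0)
Step 8: enter (1,0), '.' pass, move up to (0,0)
Step 9: enter (0,0), '.' pass, move up to (-1,0)
Step 10: at (-1,0) — EXIT via top edge, pos 0
Path length (cell visits): 9

Answer: 9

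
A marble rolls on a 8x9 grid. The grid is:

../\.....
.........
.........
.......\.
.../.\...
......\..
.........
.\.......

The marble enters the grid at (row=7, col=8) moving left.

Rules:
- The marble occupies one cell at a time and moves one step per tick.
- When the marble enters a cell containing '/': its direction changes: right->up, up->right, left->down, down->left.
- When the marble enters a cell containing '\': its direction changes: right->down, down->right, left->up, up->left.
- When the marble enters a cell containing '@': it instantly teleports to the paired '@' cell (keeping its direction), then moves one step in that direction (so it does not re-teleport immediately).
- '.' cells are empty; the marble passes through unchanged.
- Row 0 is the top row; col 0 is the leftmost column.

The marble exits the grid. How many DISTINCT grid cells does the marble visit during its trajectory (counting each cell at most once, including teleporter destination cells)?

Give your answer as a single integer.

Step 1: enter (7,8), '.' pass, move left to (7,7)
Step 2: enter (7,7), '.' pass, move left to (7,6)
Step 3: enter (7,6), '.' pass, move left to (7,5)
Step 4: enter (7,5), '.' pass, move left to (7,4)
Step 5: enter (7,4), '.' pass, move left to (7,3)
Step 6: enter (7,3), '.' pass, move left to (7,2)
Step 7: enter (7,2), '.' pass, move left to (7,1)
Step 8: enter (7,1), '\' deflects left->up, move up to (6,1)
Step 9: enter (6,1), '.' pass, move up to (5,1)
Step 10: enter (5,1), '.' pass, move up to (4,1)
Step 11: enter (4,1), '.' pass, move up to (3,1)
Step 12: enter (3,1), '.' pass, move up to (2,1)
Step 13: enter (2,1), '.' pass, move up to (1,1)
Step 14: enter (1,1), '.' pass, move up to (0,1)
Step 15: enter (0,1), '.' pass, move up to (-1,1)
Step 16: at (-1,1) — EXIT via top edge, pos 1
Distinct cells visited: 15 (path length 15)

Answer: 15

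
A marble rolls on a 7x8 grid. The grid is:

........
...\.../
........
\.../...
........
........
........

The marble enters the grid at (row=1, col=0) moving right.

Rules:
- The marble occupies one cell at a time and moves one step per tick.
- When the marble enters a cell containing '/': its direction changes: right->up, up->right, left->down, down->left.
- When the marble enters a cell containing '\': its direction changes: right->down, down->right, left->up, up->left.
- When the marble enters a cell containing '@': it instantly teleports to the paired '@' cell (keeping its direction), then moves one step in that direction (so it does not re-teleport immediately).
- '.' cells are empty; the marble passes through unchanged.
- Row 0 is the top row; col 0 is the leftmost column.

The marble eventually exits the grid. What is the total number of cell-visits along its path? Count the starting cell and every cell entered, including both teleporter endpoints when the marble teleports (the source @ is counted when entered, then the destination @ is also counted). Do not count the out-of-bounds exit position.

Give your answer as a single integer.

Step 1: enter (1,0), '.' pass, move right to (1,1)
Step 2: enter (1,1), '.' pass, move right to (1,2)
Step 3: enter (1,2), '.' pass, move right to (1,3)
Step 4: enter (1,3), '\' deflects right->down, move down to (2,3)
Step 5: enter (2,3), '.' pass, move down to (3,3)
Step 6: enter (3,3), '.' pass, move down to (4,3)
Step 7: enter (4,3), '.' pass, move down to (5,3)
Step 8: enter (5,3), '.' pass, move down to (6,3)
Step 9: enter (6,3), '.' pass, move down to (7,3)
Step 10: at (7,3) — EXIT via bottom edge, pos 3
Path length (cell visits): 9

Answer: 9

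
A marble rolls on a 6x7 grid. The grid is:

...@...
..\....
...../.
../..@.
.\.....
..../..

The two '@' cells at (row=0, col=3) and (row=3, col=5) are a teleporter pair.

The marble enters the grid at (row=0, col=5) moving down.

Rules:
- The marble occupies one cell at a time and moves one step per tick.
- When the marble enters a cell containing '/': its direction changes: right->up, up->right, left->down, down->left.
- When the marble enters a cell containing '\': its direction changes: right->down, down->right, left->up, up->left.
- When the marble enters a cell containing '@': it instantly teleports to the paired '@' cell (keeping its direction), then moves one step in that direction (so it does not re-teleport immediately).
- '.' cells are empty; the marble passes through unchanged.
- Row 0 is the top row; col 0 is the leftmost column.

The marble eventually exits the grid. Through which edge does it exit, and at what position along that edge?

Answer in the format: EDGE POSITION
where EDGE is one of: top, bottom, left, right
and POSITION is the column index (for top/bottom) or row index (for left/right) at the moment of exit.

Answer: left 2

Derivation:
Step 1: enter (0,5), '.' pass, move down to (1,5)
Step 2: enter (1,5), '.' pass, move down to (2,5)
Step 3: enter (2,5), '/' deflects down->left, move left to (2,4)
Step 4: enter (2,4), '.' pass, move left to (2,3)
Step 5: enter (2,3), '.' pass, move left to (2,2)
Step 6: enter (2,2), '.' pass, move left to (2,1)
Step 7: enter (2,1), '.' pass, move left to (2,0)
Step 8: enter (2,0), '.' pass, move left to (2,-1)
Step 9: at (2,-1) — EXIT via left edge, pos 2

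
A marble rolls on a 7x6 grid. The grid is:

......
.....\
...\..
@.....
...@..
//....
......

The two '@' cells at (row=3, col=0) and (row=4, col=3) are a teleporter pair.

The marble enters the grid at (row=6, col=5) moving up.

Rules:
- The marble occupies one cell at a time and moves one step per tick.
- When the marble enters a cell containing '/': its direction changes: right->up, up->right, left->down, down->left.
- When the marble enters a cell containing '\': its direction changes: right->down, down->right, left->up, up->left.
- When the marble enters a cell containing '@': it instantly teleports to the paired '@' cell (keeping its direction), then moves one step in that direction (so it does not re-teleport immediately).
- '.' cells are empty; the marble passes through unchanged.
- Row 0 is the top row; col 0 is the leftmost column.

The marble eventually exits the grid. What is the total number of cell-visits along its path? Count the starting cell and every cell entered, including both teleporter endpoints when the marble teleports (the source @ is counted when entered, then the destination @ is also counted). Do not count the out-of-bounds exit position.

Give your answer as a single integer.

Answer: 11

Derivation:
Step 1: enter (6,5), '.' pass, move up to (5,5)
Step 2: enter (5,5), '.' pass, move up to (4,5)
Step 3: enter (4,5), '.' pass, move up to (3,5)
Step 4: enter (3,5), '.' pass, move up to (2,5)
Step 5: enter (2,5), '.' pass, move up to (1,5)
Step 6: enter (1,5), '\' deflects up->left, move left to (1,4)
Step 7: enter (1,4), '.' pass, move left to (1,3)
Step 8: enter (1,3), '.' pass, move left to (1,2)
Step 9: enter (1,2), '.' pass, move left to (1,1)
Step 10: enter (1,1), '.' pass, move left to (1,0)
Step 11: enter (1,0), '.' pass, move left to (1,-1)
Step 12: at (1,-1) — EXIT via left edge, pos 1
Path length (cell visits): 11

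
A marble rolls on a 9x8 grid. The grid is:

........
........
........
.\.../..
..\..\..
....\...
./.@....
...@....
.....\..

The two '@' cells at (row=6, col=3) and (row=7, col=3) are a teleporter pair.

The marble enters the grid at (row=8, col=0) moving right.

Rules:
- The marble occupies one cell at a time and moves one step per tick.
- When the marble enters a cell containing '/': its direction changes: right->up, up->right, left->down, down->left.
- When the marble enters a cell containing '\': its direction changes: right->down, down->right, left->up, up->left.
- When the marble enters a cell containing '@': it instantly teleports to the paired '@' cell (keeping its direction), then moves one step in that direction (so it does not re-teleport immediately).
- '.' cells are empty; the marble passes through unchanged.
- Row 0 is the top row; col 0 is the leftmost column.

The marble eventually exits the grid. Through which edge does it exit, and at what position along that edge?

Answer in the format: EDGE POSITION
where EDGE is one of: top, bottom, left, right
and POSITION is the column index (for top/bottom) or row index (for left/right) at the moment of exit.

Answer: bottom 5

Derivation:
Step 1: enter (8,0), '.' pass, move right to (8,1)
Step 2: enter (8,1), '.' pass, move right to (8,2)
Step 3: enter (8,2), '.' pass, move right to (8,3)
Step 4: enter (8,3), '.' pass, move right to (8,4)
Step 5: enter (8,4), '.' pass, move right to (8,5)
Step 6: enter (8,5), '\' deflects right->down, move down to (9,5)
Step 7: at (9,5) — EXIT via bottom edge, pos 5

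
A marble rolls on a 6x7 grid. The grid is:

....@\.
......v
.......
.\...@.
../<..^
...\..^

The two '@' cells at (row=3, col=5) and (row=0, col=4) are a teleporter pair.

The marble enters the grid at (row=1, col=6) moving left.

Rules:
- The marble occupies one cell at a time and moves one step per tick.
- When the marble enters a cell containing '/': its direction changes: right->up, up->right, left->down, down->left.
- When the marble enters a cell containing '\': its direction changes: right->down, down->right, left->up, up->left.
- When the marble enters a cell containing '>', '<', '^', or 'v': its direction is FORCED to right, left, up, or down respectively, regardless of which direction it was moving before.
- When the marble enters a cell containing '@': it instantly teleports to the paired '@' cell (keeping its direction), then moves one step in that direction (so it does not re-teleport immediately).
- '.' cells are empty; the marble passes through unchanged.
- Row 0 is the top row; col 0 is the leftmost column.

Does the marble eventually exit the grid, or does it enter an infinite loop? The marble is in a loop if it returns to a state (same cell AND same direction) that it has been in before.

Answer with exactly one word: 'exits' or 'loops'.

Answer: loops

Derivation:
Step 1: enter (1,6), 'v' forces left->down, move down to (2,6)
Step 2: enter (2,6), '.' pass, move down to (3,6)
Step 3: enter (3,6), '.' pass, move down to (4,6)
Step 4: enter (4,6), '^' forces down->up, move up to (3,6)
Step 5: enter (3,6), '.' pass, move up to (2,6)
Step 6: enter (2,6), '.' pass, move up to (1,6)
Step 7: enter (1,6), 'v' forces up->down, move down to (2,6)
Step 8: at (2,6) dir=down — LOOP DETECTED (seen before)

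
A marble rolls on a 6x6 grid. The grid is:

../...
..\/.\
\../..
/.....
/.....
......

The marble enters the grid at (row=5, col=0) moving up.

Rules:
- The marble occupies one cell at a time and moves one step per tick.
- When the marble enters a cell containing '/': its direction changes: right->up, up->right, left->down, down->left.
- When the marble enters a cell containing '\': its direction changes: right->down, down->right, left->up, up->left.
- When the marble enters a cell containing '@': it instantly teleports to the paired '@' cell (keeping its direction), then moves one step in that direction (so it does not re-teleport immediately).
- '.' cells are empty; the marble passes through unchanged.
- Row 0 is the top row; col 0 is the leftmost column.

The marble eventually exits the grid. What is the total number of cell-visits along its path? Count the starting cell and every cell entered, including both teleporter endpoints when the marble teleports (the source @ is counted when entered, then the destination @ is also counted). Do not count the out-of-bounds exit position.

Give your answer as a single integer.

Step 1: enter (5,0), '.' pass, move up to (4,0)
Step 2: enter (4,0), '/' deflects up->right, move right to (4,1)
Step 3: enter (4,1), '.' pass, move right to (4,2)
Step 4: enter (4,2), '.' pass, move right to (4,3)
Step 5: enter (4,3), '.' pass, move right to (4,4)
Step 6: enter (4,4), '.' pass, move right to (4,5)
Step 7: enter (4,5), '.' pass, move right to (4,6)
Step 8: at (4,6) — EXIT via right edge, pos 4
Path length (cell visits): 7

Answer: 7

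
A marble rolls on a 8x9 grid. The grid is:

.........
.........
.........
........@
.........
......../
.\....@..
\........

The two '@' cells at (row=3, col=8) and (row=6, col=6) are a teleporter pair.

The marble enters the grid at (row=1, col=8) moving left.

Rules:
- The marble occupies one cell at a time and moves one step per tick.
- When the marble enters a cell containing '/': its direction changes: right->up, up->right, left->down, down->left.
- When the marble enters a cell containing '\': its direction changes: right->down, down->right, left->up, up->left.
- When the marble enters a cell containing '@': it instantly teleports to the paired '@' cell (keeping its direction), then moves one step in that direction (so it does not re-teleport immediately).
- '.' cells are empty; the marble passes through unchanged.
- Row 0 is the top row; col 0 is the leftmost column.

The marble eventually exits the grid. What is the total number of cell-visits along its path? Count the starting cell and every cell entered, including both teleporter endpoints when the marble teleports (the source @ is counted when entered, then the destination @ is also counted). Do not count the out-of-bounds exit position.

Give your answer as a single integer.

Step 1: enter (1,8), '.' pass, move left to (1,7)
Step 2: enter (1,7), '.' pass, move left to (1,6)
Step 3: enter (1,6), '.' pass, move left to (1,5)
Step 4: enter (1,5), '.' pass, move left to (1,4)
Step 5: enter (1,4), '.' pass, move left to (1,3)
Step 6: enter (1,3), '.' pass, move left to (1,2)
Step 7: enter (1,2), '.' pass, move left to (1,1)
Step 8: enter (1,1), '.' pass, move left to (1,0)
Step 9: enter (1,0), '.' pass, move left to (1,-1)
Step 10: at (1,-1) — EXIT via left edge, pos 1
Path length (cell visits): 9

Answer: 9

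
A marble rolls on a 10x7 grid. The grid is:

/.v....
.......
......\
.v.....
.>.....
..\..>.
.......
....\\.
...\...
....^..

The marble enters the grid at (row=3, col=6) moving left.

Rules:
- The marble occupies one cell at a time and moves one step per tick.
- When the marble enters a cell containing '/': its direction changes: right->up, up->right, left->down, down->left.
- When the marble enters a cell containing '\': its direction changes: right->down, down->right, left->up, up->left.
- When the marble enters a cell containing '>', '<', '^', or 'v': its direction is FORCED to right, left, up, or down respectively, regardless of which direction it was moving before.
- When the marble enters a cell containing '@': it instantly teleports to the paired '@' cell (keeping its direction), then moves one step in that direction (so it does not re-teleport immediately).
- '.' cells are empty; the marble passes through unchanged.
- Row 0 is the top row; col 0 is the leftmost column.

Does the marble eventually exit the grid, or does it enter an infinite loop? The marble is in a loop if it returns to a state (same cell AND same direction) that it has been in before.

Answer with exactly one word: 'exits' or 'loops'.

Answer: exits

Derivation:
Step 1: enter (3,6), '.' pass, move left to (3,5)
Step 2: enter (3,5), '.' pass, move left to (3,4)
Step 3: enter (3,4), '.' pass, move left to (3,3)
Step 4: enter (3,3), '.' pass, move left to (3,2)
Step 5: enter (3,2), '.' pass, move left to (3,1)
Step 6: enter (3,1), 'v' forces left->down, move down to (4,1)
Step 7: enter (4,1), '>' forces down->right, move right to (4,2)
Step 8: enter (4,2), '.' pass, move right to (4,3)
Step 9: enter (4,3), '.' pass, move right to (4,4)
Step 10: enter (4,4), '.' pass, move right to (4,5)
Step 11: enter (4,5), '.' pass, move right to (4,6)
Step 12: enter (4,6), '.' pass, move right to (4,7)
Step 13: at (4,7) — EXIT via right edge, pos 4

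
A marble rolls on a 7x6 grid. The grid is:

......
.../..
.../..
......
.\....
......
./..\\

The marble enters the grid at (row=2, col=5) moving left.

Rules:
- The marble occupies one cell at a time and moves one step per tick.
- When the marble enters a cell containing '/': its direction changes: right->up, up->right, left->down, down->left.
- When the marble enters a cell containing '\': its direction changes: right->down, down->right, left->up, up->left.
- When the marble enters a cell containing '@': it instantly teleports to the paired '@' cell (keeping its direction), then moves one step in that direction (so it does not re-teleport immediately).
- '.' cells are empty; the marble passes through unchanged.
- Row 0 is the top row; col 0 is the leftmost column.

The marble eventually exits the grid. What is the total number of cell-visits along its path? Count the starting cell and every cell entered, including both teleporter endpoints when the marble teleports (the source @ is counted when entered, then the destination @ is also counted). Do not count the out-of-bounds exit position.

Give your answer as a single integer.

Step 1: enter (2,5), '.' pass, move left to (2,4)
Step 2: enter (2,4), '.' pass, move left to (2,3)
Step 3: enter (2,3), '/' deflects left->down, move down to (3,3)
Step 4: enter (3,3), '.' pass, move down to (4,3)
Step 5: enter (4,3), '.' pass, move down to (5,3)
Step 6: enter (5,3), '.' pass, move down to (6,3)
Step 7: enter (6,3), '.' pass, move down to (7,3)
Step 8: at (7,3) — EXIT via bottom edge, pos 3
Path length (cell visits): 7

Answer: 7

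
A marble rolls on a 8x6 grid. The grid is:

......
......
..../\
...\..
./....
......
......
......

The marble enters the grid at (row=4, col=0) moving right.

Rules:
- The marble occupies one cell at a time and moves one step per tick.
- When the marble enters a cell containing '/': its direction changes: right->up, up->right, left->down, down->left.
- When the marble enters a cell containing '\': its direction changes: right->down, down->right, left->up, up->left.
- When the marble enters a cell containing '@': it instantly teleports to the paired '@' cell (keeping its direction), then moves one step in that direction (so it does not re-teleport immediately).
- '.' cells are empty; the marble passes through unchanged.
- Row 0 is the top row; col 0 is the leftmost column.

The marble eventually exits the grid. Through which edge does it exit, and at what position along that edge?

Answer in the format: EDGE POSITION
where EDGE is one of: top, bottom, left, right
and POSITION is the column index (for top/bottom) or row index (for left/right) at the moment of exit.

Step 1: enter (4,0), '.' pass, move right to (4,1)
Step 2: enter (4,1), '/' deflects right->up, move up to (3,1)
Step 3: enter (3,1), '.' pass, move up to (2,1)
Step 4: enter (2,1), '.' pass, move up to (1,1)
Step 5: enter (1,1), '.' pass, move up to (0,1)
Step 6: enter (0,1), '.' pass, move up to (-1,1)
Step 7: at (-1,1) — EXIT via top edge, pos 1

Answer: top 1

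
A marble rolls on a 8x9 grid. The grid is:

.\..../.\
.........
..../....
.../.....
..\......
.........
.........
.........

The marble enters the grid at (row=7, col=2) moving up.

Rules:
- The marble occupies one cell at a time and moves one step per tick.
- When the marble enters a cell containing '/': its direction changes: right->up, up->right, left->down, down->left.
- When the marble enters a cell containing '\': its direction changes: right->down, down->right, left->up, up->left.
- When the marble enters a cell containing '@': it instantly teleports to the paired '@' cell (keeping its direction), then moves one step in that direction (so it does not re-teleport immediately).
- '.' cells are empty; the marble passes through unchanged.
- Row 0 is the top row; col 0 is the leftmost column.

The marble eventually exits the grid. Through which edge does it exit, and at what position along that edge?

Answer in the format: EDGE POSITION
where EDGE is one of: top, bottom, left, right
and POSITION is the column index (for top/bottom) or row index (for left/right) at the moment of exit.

Step 1: enter (7,2), '.' pass, move up to (6,2)
Step 2: enter (6,2), '.' pass, move up to (5,2)
Step 3: enter (5,2), '.' pass, move up to (4,2)
Step 4: enter (4,2), '\' deflects up->left, move left to (4,1)
Step 5: enter (4,1), '.' pass, move left to (4,0)
Step 6: enter (4,0), '.' pass, move left to (4,-1)
Step 7: at (4,-1) — EXIT via left edge, pos 4

Answer: left 4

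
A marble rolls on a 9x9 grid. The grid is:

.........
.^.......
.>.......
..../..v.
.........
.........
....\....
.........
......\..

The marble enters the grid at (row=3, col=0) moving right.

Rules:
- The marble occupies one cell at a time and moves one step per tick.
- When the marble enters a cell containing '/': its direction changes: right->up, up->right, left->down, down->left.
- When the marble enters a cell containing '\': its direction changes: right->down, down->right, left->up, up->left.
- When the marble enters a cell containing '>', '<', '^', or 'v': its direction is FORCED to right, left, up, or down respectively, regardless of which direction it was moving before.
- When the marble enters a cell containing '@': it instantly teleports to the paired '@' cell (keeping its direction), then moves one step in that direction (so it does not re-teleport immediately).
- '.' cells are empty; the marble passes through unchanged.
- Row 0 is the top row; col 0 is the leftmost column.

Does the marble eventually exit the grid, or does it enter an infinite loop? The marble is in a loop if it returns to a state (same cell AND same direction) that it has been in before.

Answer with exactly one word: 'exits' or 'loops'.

Step 1: enter (3,0), '.' pass, move right to (3,1)
Step 2: enter (3,1), '.' pass, move right to (3,2)
Step 3: enter (3,2), '.' pass, move right to (3,3)
Step 4: enter (3,3), '.' pass, move right to (3,4)
Step 5: enter (3,4), '/' deflects right->up, move up to (2,4)
Step 6: enter (2,4), '.' pass, move up to (1,4)
Step 7: enter (1,4), '.' pass, move up to (0,4)
Step 8: enter (0,4), '.' pass, move up to (-1,4)
Step 9: at (-1,4) — EXIT via top edge, pos 4

Answer: exits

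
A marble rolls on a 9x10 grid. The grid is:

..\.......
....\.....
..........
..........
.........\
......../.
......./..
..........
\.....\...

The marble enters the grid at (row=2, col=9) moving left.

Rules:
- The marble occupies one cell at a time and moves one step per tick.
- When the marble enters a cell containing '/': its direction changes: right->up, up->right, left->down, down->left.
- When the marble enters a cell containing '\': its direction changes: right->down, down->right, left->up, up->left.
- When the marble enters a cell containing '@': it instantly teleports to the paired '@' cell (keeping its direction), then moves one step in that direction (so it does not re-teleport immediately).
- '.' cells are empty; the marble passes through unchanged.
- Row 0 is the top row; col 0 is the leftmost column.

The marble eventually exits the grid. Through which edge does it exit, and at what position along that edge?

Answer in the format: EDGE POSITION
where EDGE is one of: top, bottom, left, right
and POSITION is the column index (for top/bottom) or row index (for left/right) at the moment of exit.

Answer: left 2

Derivation:
Step 1: enter (2,9), '.' pass, move left to (2,8)
Step 2: enter (2,8), '.' pass, move left to (2,7)
Step 3: enter (2,7), '.' pass, move left to (2,6)
Step 4: enter (2,6), '.' pass, move left to (2,5)
Step 5: enter (2,5), '.' pass, move left to (2,4)
Step 6: enter (2,4), '.' pass, move left to (2,3)
Step 7: enter (2,3), '.' pass, move left to (2,2)
Step 8: enter (2,2), '.' pass, move left to (2,1)
Step 9: enter (2,1), '.' pass, move left to (2,0)
Step 10: enter (2,0), '.' pass, move left to (2,-1)
Step 11: at (2,-1) — EXIT via left edge, pos 2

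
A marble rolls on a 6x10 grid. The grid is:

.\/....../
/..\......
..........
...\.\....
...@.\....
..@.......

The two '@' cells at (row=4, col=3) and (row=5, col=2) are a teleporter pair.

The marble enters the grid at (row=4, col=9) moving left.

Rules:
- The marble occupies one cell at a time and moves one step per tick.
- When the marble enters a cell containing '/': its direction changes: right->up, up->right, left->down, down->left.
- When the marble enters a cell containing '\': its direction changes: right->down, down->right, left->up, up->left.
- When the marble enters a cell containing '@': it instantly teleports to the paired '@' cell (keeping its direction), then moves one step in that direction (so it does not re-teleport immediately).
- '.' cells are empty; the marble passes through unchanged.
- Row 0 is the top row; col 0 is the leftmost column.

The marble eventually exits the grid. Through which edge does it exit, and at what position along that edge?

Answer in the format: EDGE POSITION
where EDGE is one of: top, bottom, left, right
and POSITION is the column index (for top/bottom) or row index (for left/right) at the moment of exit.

Answer: bottom 0

Derivation:
Step 1: enter (4,9), '.' pass, move left to (4,8)
Step 2: enter (4,8), '.' pass, move left to (4,7)
Step 3: enter (4,7), '.' pass, move left to (4,6)
Step 4: enter (4,6), '.' pass, move left to (4,5)
Step 5: enter (4,5), '\' deflects left->up, move up to (3,5)
Step 6: enter (3,5), '\' deflects up->left, move left to (3,4)
Step 7: enter (3,4), '.' pass, move left to (3,3)
Step 8: enter (3,3), '\' deflects left->up, move up to (2,3)
Step 9: enter (2,3), '.' pass, move up to (1,3)
Step 10: enter (1,3), '\' deflects up->left, move left to (1,2)
Step 11: enter (1,2), '.' pass, move left to (1,1)
Step 12: enter (1,1), '.' pass, move left to (1,0)
Step 13: enter (1,0), '/' deflects left->down, move down to (2,0)
Step 14: enter (2,0), '.' pass, move down to (3,0)
Step 15: enter (3,0), '.' pass, move down to (4,0)
Step 16: enter (4,0), '.' pass, move down to (5,0)
Step 17: enter (5,0), '.' pass, move down to (6,0)
Step 18: at (6,0) — EXIT via bottom edge, pos 0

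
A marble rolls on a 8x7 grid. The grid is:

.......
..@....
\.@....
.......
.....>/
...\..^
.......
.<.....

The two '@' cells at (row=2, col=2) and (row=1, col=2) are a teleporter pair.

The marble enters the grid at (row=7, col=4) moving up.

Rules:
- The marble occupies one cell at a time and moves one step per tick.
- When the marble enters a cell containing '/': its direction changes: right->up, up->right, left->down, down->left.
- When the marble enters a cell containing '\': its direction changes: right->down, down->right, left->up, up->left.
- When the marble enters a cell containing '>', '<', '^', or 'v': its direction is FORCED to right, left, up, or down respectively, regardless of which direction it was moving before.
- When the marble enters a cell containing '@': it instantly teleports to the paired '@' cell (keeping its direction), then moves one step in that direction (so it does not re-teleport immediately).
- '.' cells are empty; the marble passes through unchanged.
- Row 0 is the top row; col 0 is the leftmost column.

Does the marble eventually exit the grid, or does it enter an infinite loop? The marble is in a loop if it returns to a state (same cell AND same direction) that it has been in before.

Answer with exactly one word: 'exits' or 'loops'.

Answer: exits

Derivation:
Step 1: enter (7,4), '.' pass, move up to (6,4)
Step 2: enter (6,4), '.' pass, move up to (5,4)
Step 3: enter (5,4), '.' pass, move up to (4,4)
Step 4: enter (4,4), '.' pass, move up to (3,4)
Step 5: enter (3,4), '.' pass, move up to (2,4)
Step 6: enter (2,4), '.' pass, move up to (1,4)
Step 7: enter (1,4), '.' pass, move up to (0,4)
Step 8: enter (0,4), '.' pass, move up to (-1,4)
Step 9: at (-1,4) — EXIT via top edge, pos 4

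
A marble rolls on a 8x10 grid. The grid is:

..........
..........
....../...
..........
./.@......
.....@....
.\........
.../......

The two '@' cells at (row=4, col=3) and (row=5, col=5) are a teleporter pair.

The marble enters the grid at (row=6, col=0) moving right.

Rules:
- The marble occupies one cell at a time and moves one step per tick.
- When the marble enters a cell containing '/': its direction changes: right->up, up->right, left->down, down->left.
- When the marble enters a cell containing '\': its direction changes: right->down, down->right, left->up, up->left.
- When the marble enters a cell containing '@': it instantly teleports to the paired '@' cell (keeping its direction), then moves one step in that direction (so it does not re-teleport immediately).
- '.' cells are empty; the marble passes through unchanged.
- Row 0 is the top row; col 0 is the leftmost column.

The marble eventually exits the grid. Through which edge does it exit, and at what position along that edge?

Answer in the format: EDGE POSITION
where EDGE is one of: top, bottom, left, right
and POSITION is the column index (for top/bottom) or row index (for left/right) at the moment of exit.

Step 1: enter (6,0), '.' pass, move right to (6,1)
Step 2: enter (6,1), '\' deflects right->down, move down to (7,1)
Step 3: enter (7,1), '.' pass, move down to (8,1)
Step 4: at (8,1) — EXIT via bottom edge, pos 1

Answer: bottom 1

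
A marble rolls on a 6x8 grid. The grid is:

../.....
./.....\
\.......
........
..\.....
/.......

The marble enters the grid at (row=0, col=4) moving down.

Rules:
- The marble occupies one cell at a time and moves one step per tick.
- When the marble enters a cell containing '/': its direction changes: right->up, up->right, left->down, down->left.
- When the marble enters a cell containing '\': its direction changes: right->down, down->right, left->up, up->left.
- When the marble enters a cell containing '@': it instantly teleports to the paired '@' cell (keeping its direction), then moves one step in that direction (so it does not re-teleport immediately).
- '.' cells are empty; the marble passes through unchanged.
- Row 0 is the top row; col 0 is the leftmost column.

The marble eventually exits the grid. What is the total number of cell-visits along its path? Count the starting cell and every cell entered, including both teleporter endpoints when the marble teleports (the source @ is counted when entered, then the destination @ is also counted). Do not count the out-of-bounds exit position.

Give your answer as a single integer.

Step 1: enter (0,4), '.' pass, move down to (1,4)
Step 2: enter (1,4), '.' pass, move down to (2,4)
Step 3: enter (2,4), '.' pass, move down to (3,4)
Step 4: enter (3,4), '.' pass, move down to (4,4)
Step 5: enter (4,4), '.' pass, move down to (5,4)
Step 6: enter (5,4), '.' pass, move down to (6,4)
Step 7: at (6,4) — EXIT via bottom edge, pos 4
Path length (cell visits): 6

Answer: 6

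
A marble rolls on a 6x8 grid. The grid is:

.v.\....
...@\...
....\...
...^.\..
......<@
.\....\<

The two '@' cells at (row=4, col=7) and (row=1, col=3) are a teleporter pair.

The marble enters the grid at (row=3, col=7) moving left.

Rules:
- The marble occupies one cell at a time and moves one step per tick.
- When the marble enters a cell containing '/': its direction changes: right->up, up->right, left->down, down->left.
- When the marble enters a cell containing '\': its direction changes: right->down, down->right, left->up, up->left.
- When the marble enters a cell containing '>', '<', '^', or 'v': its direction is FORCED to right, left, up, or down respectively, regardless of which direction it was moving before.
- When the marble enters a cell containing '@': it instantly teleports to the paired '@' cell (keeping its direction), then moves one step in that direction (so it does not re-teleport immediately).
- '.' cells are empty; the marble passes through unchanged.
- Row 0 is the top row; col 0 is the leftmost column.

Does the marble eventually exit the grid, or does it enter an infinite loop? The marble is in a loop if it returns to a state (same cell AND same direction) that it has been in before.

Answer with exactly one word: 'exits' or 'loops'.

Step 1: enter (3,7), '.' pass, move left to (3,6)
Step 2: enter (3,6), '.' pass, move left to (3,5)
Step 3: enter (3,5), '\' deflects left->up, move up to (2,5)
Step 4: enter (2,5), '.' pass, move up to (1,5)
Step 5: enter (1,5), '.' pass, move up to (0,5)
Step 6: enter (0,5), '.' pass, move up to (-1,5)
Step 7: at (-1,5) — EXIT via top edge, pos 5

Answer: exits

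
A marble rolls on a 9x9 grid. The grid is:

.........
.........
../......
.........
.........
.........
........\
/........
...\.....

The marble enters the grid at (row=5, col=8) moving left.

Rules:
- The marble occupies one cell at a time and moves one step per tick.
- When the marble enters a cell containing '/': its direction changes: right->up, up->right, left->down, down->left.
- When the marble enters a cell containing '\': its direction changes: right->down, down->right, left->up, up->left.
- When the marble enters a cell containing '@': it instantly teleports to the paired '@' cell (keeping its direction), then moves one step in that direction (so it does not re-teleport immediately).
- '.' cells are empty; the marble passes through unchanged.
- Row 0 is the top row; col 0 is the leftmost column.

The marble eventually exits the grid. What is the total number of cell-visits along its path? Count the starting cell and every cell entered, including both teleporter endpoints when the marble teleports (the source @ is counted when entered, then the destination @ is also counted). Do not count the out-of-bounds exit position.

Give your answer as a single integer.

Answer: 9

Derivation:
Step 1: enter (5,8), '.' pass, move left to (5,7)
Step 2: enter (5,7), '.' pass, move left to (5,6)
Step 3: enter (5,6), '.' pass, move left to (5,5)
Step 4: enter (5,5), '.' pass, move left to (5,4)
Step 5: enter (5,4), '.' pass, move left to (5,3)
Step 6: enter (5,3), '.' pass, move left to (5,2)
Step 7: enter (5,2), '.' pass, move left to (5,1)
Step 8: enter (5,1), '.' pass, move left to (5,0)
Step 9: enter (5,0), '.' pass, move left to (5,-1)
Step 10: at (5,-1) — EXIT via left edge, pos 5
Path length (cell visits): 9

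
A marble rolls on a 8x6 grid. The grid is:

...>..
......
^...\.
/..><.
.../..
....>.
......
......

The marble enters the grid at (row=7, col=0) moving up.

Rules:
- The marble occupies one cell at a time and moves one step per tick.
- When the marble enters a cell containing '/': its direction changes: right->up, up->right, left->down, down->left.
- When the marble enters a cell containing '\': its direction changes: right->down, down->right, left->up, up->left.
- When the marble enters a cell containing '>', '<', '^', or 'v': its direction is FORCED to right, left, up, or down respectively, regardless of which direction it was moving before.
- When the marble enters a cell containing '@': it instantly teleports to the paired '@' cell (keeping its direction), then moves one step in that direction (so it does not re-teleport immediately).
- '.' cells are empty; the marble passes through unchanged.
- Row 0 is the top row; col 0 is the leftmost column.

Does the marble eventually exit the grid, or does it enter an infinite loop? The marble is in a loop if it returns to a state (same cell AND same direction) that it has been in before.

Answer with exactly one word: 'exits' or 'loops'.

Step 1: enter (7,0), '.' pass, move up to (6,0)
Step 2: enter (6,0), '.' pass, move up to (5,0)
Step 3: enter (5,0), '.' pass, move up to (4,0)
Step 4: enter (4,0), '.' pass, move up to (3,0)
Step 5: enter (3,0), '/' deflects up->right, move right to (3,1)
Step 6: enter (3,1), '.' pass, move right to (3,2)
Step 7: enter (3,2), '.' pass, move right to (3,3)
Step 8: enter (3,3), '>' forces right->right, move right to (3,4)
Step 9: enter (3,4), '<' forces right->left, move left to (3,3)
Step 10: enter (3,3), '>' forces left->right, move right to (3,4)
Step 11: at (3,4) dir=right — LOOP DETECTED (seen before)

Answer: loops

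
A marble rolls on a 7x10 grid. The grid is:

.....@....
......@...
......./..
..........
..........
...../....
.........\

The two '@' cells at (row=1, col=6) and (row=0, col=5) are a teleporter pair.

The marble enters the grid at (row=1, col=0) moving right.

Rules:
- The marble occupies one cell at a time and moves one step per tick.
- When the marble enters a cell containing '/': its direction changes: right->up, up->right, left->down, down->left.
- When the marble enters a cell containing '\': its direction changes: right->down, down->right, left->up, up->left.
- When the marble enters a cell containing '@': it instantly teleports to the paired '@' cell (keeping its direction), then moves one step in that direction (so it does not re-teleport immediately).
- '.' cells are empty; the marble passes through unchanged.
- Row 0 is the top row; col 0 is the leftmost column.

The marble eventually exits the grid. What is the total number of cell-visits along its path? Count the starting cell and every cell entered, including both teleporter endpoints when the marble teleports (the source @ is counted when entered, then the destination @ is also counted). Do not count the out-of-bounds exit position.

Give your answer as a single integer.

Answer: 12

Derivation:
Step 1: enter (1,0), '.' pass, move right to (1,1)
Step 2: enter (1,1), '.' pass, move right to (1,2)
Step 3: enter (1,2), '.' pass, move right to (1,3)
Step 4: enter (1,3), '.' pass, move right to (1,4)
Step 5: enter (1,4), '.' pass, move right to (1,5)
Step 6: enter (1,5), '.' pass, move right to (1,6)
Step 7: enter (1,6), '@' teleport (1,6)->(0,5), also enter (0,5), move right to (0,6)
Step 8: enter (0,6), '.' pass, move right to (0,7)
Step 9: enter (0,7), '.' pass, move right to (0,8)
Step 10: enter (0,8), '.' pass, move right to (0,9)
Step 11: enter (0,9), '.' pass, move right to (0,10)
Step 12: at (0,10) — EXIT via right edge, pos 0
Path length (cell visits): 12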